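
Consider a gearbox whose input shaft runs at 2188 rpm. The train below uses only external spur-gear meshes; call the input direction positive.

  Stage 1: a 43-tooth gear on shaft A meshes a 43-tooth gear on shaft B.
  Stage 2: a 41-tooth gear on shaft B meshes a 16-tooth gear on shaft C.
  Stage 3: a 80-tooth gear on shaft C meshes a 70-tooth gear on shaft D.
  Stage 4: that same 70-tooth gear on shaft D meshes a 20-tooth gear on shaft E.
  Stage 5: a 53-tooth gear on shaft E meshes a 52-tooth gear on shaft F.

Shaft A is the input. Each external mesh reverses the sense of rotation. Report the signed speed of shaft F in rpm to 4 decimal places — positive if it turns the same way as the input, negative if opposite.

-22858.2885 rpm (opposite to input, |ω| = 22858.2885 rpm)

Stage 1 [43T→43T]: ω = 2188.0000×43/43 = 2188.0000 rpm, dir flips to −; running = −2188.0000
Stage 2 [41T→16T]: ω = 2188.0000×41/16 = 5606.7500 rpm, dir flips to +; running = +5606.7500
Stage 3 [80T→70T]: ω = 5606.7500×80/70 = 6407.7143 rpm, dir flips to −; running = −6407.7143
Stage 4 [70T→20T]: ω = 6407.7143×70/20 = 22427.0000 rpm, dir flips to +; running = +22427.0000
Stage 5 [53T→52T]: ω = 22427.0000×53/52 = 22858.2885 rpm, dir flips to −; running = −22858.2885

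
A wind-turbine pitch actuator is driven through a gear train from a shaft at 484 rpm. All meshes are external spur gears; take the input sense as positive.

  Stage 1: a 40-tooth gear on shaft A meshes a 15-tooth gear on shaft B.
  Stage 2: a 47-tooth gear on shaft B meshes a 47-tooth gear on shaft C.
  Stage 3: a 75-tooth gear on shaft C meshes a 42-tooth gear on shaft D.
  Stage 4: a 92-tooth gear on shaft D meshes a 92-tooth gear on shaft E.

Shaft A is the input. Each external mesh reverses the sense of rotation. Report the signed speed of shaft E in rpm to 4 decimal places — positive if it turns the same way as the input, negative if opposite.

+2304.7619 rpm (same as input, |ω| = 2304.7619 rpm)

Stage 1 [40T→15T]: ω = 484.0000×40/15 = 1290.6667 rpm, dir flips to −; running = −1290.6667
Stage 2 [47T→47T]: ω = 1290.6667×47/47 = 1290.6667 rpm, dir flips to +; running = +1290.6667
Stage 3 [75T→42T]: ω = 1290.6667×75/42 = 2304.7619 rpm, dir flips to −; running = −2304.7619
Stage 4 [92T→92T]: ω = 2304.7619×92/92 = 2304.7619 rpm, dir flips to +; running = +2304.7619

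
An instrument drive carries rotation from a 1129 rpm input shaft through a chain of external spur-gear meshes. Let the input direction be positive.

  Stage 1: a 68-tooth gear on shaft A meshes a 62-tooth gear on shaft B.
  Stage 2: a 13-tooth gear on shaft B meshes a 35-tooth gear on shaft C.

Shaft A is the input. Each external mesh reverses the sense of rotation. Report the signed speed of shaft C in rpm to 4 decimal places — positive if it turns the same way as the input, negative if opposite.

+459.9244 rpm (same as input, |ω| = 459.9244 rpm)

Stage 1 [68T→62T]: ω = 1129.0000×68/62 = 1238.2581 rpm, dir flips to −; running = −1238.2581
Stage 2 [13T→35T]: ω = 1238.2581×13/35 = 459.9244 rpm, dir flips to +; running = +459.9244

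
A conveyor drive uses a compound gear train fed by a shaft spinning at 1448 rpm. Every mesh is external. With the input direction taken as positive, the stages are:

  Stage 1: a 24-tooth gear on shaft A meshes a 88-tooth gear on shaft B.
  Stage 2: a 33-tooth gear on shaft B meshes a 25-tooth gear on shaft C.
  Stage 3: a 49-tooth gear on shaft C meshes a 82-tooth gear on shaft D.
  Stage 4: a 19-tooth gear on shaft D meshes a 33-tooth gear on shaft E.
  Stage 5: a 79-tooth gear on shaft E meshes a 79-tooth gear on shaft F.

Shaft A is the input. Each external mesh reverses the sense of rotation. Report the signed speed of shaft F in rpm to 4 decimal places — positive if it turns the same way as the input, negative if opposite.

-179.3465 rpm (opposite to input, |ω| = 179.3465 rpm)

Stage 1 [24T→88T]: ω = 1448.0000×24/88 = 394.9091 rpm, dir flips to −; running = −394.9091
Stage 2 [33T→25T]: ω = 394.9091×33/25 = 521.2800 rpm, dir flips to +; running = +521.2800
Stage 3 [49T→82T]: ω = 521.2800×49/82 = 311.4966 rpm, dir flips to −; running = −311.4966
Stage 4 [19T→33T]: ω = 311.4966×19/33 = 179.3465 rpm, dir flips to +; running = +179.3465
Stage 5 [79T→79T]: ω = 179.3465×79/79 = 179.3465 rpm, dir flips to −; running = −179.3465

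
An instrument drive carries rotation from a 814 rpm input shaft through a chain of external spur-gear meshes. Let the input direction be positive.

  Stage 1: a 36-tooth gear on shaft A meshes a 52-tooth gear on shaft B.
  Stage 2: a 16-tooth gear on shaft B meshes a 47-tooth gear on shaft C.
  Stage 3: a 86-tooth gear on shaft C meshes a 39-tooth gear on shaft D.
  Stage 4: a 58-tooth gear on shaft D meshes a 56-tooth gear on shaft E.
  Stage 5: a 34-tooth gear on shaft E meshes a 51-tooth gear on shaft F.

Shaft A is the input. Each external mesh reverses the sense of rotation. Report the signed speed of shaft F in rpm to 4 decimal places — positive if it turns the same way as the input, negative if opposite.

Stage 1 [36T→52T]: ω = 814.0000×36/52 = 563.5385 rpm, dir flips to −; running = −563.5385
Stage 2 [16T→47T]: ω = 563.5385×16/47 = 191.8429 rpm, dir flips to +; running = +191.8429
Stage 3 [86T→39T]: ω = 191.8429×86/39 = 423.0381 rpm, dir flips to −; running = −423.0381
Stage 4 [58T→56T]: ω = 423.0381×58/56 = 438.1467 rpm, dir flips to +; running = +438.1467
Stage 5 [34T→51T]: ω = 438.1467×34/51 = 292.0978 rpm, dir flips to −; running = −292.0978

-292.0978 rpm (opposite to input, |ω| = 292.0978 rpm)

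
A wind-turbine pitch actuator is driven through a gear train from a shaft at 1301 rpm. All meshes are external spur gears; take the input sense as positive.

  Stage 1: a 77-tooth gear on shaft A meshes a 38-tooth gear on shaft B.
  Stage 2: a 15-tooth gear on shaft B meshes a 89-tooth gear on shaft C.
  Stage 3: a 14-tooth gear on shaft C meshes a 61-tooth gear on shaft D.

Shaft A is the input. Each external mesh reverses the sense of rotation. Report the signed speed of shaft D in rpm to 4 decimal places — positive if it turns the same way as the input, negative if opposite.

-101.9727 rpm (opposite to input, |ω| = 101.9727 rpm)

Stage 1 [77T→38T]: ω = 1301.0000×77/38 = 2636.2368 rpm, dir flips to −; running = −2636.2368
Stage 2 [15T→89T]: ω = 2636.2368×15/89 = 444.3096 rpm, dir flips to +; running = +444.3096
Stage 3 [14T→61T]: ω = 444.3096×14/61 = 101.9727 rpm, dir flips to −; running = −101.9727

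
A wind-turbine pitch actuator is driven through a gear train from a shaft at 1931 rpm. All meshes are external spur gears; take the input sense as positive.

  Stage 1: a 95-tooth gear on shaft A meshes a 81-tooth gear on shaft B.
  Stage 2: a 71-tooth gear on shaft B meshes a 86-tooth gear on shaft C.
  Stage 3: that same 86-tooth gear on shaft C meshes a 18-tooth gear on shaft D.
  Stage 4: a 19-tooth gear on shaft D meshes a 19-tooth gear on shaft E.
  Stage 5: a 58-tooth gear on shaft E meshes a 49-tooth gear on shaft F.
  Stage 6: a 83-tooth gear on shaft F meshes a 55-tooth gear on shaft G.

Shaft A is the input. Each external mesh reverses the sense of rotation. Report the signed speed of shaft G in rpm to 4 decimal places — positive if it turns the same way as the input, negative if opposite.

Stage 1 [95T→81T]: ω = 1931.0000×95/81 = 2264.7531 rpm, dir flips to −; running = −2264.7531
Stage 2 [71T→86T]: ω = 2264.7531×71/86 = 1869.7380 rpm, dir flips to +; running = +1869.7380
Stage 3 [86T→18T]: ω = 1869.7380×86/18 = 8933.1927 rpm, dir flips to −; running = −8933.1927
Stage 4 [19T→19T]: ω = 8933.1927×19/19 = 8933.1927 rpm, dir flips to +; running = +8933.1927
Stage 5 [58T→49T]: ω = 8933.1927×58/49 = 10573.9832 rpm, dir flips to −; running = −10573.9832
Stage 6 [83T→55T]: ω = 10573.9832×83/55 = 15957.1020 rpm, dir flips to +; running = +15957.1020

+15957.1020 rpm (same as input, |ω| = 15957.1020 rpm)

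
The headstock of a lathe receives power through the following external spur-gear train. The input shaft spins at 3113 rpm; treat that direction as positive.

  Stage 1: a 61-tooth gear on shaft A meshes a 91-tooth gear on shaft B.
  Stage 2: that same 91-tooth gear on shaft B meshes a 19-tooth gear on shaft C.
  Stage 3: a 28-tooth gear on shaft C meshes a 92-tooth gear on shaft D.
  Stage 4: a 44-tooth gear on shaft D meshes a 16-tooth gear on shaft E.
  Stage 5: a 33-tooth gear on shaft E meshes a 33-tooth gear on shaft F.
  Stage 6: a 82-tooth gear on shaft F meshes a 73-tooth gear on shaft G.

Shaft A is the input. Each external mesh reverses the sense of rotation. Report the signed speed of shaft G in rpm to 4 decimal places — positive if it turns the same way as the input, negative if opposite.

Stage 1 [61T→91T]: ω = 3113.0000×61/91 = 2086.7363 rpm, dir flips to −; running = −2086.7363
Stage 2 [91T→19T]: ω = 2086.7363×91/19 = 9994.3684 rpm, dir flips to +; running = +9994.3684
Stage 3 [28T→92T]: ω = 9994.3684×28/92 = 3041.7643 rpm, dir flips to −; running = −3041.7643
Stage 4 [44T→16T]: ω = 3041.7643×44/16 = 8364.8518 rpm, dir flips to +; running = +8364.8518
Stage 5 [33T→33T]: ω = 8364.8518×33/33 = 8364.8518 rpm, dir flips to −; running = −8364.8518
Stage 6 [82T→73T]: ω = 8364.8518×82/73 = 9396.1349 rpm, dir flips to +; running = +9396.1349

+9396.1349 rpm (same as input, |ω| = 9396.1349 rpm)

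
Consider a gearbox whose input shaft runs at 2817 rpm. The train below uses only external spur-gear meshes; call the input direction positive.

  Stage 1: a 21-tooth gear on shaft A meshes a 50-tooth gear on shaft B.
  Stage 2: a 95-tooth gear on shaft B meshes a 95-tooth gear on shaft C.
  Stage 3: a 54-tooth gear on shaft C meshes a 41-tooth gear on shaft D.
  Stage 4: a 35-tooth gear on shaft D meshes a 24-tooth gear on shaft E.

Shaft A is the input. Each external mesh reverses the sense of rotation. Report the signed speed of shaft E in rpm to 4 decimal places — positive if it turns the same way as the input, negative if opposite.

+2272.4945 rpm (same as input, |ω| = 2272.4945 rpm)

Stage 1 [21T→50T]: ω = 2817.0000×21/50 = 1183.1400 rpm, dir flips to −; running = −1183.1400
Stage 2 [95T→95T]: ω = 1183.1400×95/95 = 1183.1400 rpm, dir flips to +; running = +1183.1400
Stage 3 [54T→41T]: ω = 1183.1400×54/41 = 1558.2820 rpm, dir flips to −; running = −1558.2820
Stage 4 [35T→24T]: ω = 1558.2820×35/24 = 2272.4945 rpm, dir flips to +; running = +2272.4945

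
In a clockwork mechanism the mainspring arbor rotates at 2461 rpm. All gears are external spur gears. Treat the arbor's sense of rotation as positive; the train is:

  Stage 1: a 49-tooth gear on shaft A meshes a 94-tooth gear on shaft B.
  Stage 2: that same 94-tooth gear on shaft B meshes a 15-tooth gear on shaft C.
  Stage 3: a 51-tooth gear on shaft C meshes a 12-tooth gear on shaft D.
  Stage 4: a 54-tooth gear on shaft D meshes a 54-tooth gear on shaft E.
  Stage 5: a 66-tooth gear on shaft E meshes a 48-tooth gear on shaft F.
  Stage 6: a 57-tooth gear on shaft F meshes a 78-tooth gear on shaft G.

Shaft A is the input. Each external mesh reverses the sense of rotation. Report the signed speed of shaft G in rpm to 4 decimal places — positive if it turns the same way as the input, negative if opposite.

+34331.1472 rpm (same as input, |ω| = 34331.1472 rpm)

Stage 1 [49T→94T]: ω = 2461.0000×49/94 = 1282.8617 rpm, dir flips to −; running = −1282.8617
Stage 2 [94T→15T]: ω = 1282.8617×94/15 = 8039.2667 rpm, dir flips to +; running = +8039.2667
Stage 3 [51T→12T]: ω = 8039.2667×51/12 = 34166.8833 rpm, dir flips to −; running = −34166.8833
Stage 4 [54T→54T]: ω = 34166.8833×54/54 = 34166.8833 rpm, dir flips to +; running = +34166.8833
Stage 5 [66T→48T]: ω = 34166.8833×66/48 = 46979.4646 rpm, dir flips to −; running = −46979.4646
Stage 6 [57T→78T]: ω = 46979.4646×57/78 = 34331.1472 rpm, dir flips to +; running = +34331.1472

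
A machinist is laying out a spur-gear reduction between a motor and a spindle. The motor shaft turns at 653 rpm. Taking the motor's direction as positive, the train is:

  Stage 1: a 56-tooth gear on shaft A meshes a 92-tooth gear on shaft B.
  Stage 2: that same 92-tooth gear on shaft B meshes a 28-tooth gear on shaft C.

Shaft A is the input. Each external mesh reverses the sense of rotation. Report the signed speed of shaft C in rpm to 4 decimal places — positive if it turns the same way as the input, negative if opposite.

+1306.0000 rpm (same as input, |ω| = 1306.0000 rpm)

Stage 1 [56T→92T]: ω = 653.0000×56/92 = 397.4783 rpm, dir flips to −; running = −397.4783
Stage 2 [92T→28T]: ω = 397.4783×92/28 = 1306.0000 rpm, dir flips to +; running = +1306.0000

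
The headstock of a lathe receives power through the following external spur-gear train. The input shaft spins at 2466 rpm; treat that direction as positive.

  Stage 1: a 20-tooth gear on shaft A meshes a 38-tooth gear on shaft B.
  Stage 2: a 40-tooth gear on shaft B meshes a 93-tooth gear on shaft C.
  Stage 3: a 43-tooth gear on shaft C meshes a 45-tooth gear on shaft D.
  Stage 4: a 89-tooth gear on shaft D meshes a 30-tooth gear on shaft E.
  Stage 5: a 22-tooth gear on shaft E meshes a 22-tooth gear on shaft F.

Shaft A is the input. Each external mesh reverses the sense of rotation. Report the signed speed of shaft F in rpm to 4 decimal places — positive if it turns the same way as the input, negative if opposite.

-1582.4909 rpm (opposite to input, |ω| = 1582.4909 rpm)

Stage 1 [20T→38T]: ω = 2466.0000×20/38 = 1297.8947 rpm, dir flips to −; running = −1297.8947
Stage 2 [40T→93T]: ω = 1297.8947×40/93 = 558.2343 rpm, dir flips to +; running = +558.2343
Stage 3 [43T→45T]: ω = 558.2343×43/45 = 533.4239 rpm, dir flips to −; running = −533.4239
Stage 4 [89T→30T]: ω = 533.4239×89/30 = 1582.4909 rpm, dir flips to +; running = +1582.4909
Stage 5 [22T→22T]: ω = 1582.4909×22/22 = 1582.4909 rpm, dir flips to −; running = −1582.4909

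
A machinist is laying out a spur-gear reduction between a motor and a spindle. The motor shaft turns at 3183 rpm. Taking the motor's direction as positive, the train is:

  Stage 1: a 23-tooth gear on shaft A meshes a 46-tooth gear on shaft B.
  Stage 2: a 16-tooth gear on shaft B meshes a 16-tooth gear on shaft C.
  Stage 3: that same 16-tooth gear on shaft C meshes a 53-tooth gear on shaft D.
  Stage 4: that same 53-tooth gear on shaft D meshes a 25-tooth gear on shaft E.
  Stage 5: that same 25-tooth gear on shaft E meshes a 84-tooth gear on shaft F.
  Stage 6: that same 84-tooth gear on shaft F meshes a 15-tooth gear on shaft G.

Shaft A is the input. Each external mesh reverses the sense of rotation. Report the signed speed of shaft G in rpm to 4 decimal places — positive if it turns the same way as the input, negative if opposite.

+1697.6000 rpm (same as input, |ω| = 1697.6000 rpm)

Stage 1 [23T→46T]: ω = 3183.0000×23/46 = 1591.5000 rpm, dir flips to −; running = −1591.5000
Stage 2 [16T→16T]: ω = 1591.5000×16/16 = 1591.5000 rpm, dir flips to +; running = +1591.5000
Stage 3 [16T→53T]: ω = 1591.5000×16/53 = 480.4528 rpm, dir flips to −; running = −480.4528
Stage 4 [53T→25T]: ω = 480.4528×53/25 = 1018.5600 rpm, dir flips to +; running = +1018.5600
Stage 5 [25T→84T]: ω = 1018.5600×25/84 = 303.1429 rpm, dir flips to −; running = −303.1429
Stage 6 [84T→15T]: ω = 303.1429×84/15 = 1697.6000 rpm, dir flips to +; running = +1697.6000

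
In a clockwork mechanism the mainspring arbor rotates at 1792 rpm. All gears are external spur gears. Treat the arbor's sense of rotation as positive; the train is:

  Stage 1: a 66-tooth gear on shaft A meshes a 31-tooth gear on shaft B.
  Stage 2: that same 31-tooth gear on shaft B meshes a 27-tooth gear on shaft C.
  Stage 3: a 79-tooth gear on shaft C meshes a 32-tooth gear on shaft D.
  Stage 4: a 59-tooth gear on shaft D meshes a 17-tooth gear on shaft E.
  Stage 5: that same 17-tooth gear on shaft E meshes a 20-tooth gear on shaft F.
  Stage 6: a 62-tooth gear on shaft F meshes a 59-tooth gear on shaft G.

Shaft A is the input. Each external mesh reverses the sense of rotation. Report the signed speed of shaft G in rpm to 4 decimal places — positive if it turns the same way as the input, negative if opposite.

Stage 1 [66T→31T]: ω = 1792.0000×66/31 = 3815.2258 rpm, dir flips to −; running = −3815.2258
Stage 2 [31T→27T]: ω = 3815.2258×31/27 = 4380.4444 rpm, dir flips to +; running = +4380.4444
Stage 3 [79T→32T]: ω = 4380.4444×79/32 = 10814.2222 rpm, dir flips to −; running = −10814.2222
Stage 4 [59T→17T]: ω = 10814.2222×59/17 = 37531.7124 rpm, dir flips to +; running = +37531.7124
Stage 5 [17T→20T]: ω = 37531.7124×17/20 = 31901.9556 rpm, dir flips to −; running = −31901.9556
Stage 6 [62T→59T]: ω = 31901.9556×62/59 = 33524.0889 rpm, dir flips to +; running = +33524.0889

+33524.0889 rpm (same as input, |ω| = 33524.0889 rpm)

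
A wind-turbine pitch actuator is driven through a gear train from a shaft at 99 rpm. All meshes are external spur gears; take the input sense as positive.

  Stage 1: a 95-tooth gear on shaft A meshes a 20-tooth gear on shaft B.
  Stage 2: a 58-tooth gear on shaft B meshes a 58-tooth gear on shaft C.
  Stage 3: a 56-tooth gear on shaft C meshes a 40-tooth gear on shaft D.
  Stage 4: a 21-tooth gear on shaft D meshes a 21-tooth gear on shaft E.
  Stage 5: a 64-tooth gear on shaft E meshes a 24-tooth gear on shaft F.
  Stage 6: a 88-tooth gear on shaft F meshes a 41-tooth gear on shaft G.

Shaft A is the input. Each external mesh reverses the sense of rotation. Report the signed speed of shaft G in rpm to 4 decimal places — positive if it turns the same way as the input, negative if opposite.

+3768.1171 rpm (same as input, |ω| = 3768.1171 rpm)

Stage 1 [95T→20T]: ω = 99.0000×95/20 = 470.2500 rpm, dir flips to −; running = −470.2500
Stage 2 [58T→58T]: ω = 470.2500×58/58 = 470.2500 rpm, dir flips to +; running = +470.2500
Stage 3 [56T→40T]: ω = 470.2500×56/40 = 658.3500 rpm, dir flips to −; running = −658.3500
Stage 4 [21T→21T]: ω = 658.3500×21/21 = 658.3500 rpm, dir flips to +; running = +658.3500
Stage 5 [64T→24T]: ω = 658.3500×64/24 = 1755.6000 rpm, dir flips to −; running = −1755.6000
Stage 6 [88T→41T]: ω = 1755.6000×88/41 = 3768.1171 rpm, dir flips to +; running = +3768.1171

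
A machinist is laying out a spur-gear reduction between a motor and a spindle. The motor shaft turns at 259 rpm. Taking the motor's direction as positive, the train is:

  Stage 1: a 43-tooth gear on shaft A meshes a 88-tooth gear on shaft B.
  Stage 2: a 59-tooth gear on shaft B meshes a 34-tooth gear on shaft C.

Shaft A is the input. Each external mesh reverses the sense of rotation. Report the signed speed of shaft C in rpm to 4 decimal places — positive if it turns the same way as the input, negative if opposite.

+219.6133 rpm (same as input, |ω| = 219.6133 rpm)

Stage 1 [43T→88T]: ω = 259.0000×43/88 = 126.5568 rpm, dir flips to −; running = −126.5568
Stage 2 [59T→34T]: ω = 126.5568×59/34 = 219.6133 rpm, dir flips to +; running = +219.6133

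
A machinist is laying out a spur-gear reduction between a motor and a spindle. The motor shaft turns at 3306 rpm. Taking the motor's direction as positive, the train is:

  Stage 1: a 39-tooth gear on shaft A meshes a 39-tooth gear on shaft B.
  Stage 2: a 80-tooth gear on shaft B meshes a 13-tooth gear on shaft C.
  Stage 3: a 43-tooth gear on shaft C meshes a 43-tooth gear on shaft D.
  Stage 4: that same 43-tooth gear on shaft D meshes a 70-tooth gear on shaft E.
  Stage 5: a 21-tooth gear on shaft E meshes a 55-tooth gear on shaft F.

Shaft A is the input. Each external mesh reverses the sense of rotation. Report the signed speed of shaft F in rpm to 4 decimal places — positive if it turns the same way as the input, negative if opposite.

-4771.7371 rpm (opposite to input, |ω| = 4771.7371 rpm)

Stage 1 [39T→39T]: ω = 3306.0000×39/39 = 3306.0000 rpm, dir flips to −; running = −3306.0000
Stage 2 [80T→13T]: ω = 3306.0000×80/13 = 20344.6154 rpm, dir flips to +; running = +20344.6154
Stage 3 [43T→43T]: ω = 20344.6154×43/43 = 20344.6154 rpm, dir flips to −; running = −20344.6154
Stage 4 [43T→70T]: ω = 20344.6154×43/70 = 12497.4066 rpm, dir flips to +; running = +12497.4066
Stage 5 [21T→55T]: ω = 12497.4066×21/55 = 4771.7371 rpm, dir flips to −; running = −4771.7371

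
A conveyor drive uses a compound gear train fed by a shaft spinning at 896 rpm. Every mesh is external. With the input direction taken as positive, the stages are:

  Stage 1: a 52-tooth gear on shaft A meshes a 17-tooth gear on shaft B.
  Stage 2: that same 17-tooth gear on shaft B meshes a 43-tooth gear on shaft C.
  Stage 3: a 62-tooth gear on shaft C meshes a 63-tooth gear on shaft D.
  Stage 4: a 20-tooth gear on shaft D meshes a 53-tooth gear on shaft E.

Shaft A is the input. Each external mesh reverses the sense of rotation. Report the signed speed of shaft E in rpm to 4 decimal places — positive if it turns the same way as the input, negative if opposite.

Stage 1 [52T→17T]: ω = 896.0000×52/17 = 2740.7059 rpm, dir flips to −; running = −2740.7059
Stage 2 [17T→43T]: ω = 2740.7059×17/43 = 1083.5349 rpm, dir flips to +; running = +1083.5349
Stage 3 [62T→63T]: ω = 1083.5349×62/63 = 1066.3359 rpm, dir flips to −; running = −1066.3359
Stage 4 [20T→53T]: ω = 1066.3359×20/53 = 402.3909 rpm, dir flips to +; running = +402.3909

+402.3909 rpm (same as input, |ω| = 402.3909 rpm)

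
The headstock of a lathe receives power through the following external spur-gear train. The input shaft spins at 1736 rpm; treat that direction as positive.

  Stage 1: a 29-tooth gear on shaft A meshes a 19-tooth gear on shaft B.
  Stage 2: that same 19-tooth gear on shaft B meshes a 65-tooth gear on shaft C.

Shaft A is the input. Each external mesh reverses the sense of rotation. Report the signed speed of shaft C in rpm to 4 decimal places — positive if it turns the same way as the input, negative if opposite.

+774.5231 rpm (same as input, |ω| = 774.5231 rpm)

Stage 1 [29T→19T]: ω = 1736.0000×29/19 = 2649.6842 rpm, dir flips to −; running = −2649.6842
Stage 2 [19T→65T]: ω = 2649.6842×19/65 = 774.5231 rpm, dir flips to +; running = +774.5231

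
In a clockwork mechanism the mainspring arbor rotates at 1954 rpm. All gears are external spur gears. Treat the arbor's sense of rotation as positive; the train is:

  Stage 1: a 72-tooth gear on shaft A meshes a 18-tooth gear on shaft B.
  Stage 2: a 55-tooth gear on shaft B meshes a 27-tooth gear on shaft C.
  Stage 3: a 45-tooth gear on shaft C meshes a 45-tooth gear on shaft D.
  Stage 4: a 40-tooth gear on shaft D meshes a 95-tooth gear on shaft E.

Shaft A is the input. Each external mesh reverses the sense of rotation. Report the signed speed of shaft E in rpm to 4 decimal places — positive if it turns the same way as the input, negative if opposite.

Stage 1 [72T→18T]: ω = 1954.0000×72/18 = 7816.0000 rpm, dir flips to −; running = −7816.0000
Stage 2 [55T→27T]: ω = 7816.0000×55/27 = 15921.4815 rpm, dir flips to +; running = +15921.4815
Stage 3 [45T→45T]: ω = 15921.4815×45/45 = 15921.4815 rpm, dir flips to −; running = −15921.4815
Stage 4 [40T→95T]: ω = 15921.4815×40/95 = 6703.7817 rpm, dir flips to +; running = +6703.7817

+6703.7817 rpm (same as input, |ω| = 6703.7817 rpm)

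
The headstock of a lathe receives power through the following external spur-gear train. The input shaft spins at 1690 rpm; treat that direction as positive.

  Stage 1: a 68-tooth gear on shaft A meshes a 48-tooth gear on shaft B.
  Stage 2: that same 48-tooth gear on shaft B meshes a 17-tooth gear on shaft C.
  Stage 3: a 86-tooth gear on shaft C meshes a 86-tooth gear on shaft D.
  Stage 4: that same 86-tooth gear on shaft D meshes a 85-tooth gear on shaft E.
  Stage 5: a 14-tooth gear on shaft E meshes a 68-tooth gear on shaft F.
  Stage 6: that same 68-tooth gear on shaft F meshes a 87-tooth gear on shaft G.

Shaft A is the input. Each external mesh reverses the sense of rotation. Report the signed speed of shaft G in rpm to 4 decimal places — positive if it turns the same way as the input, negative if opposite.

+1100.6139 rpm (same as input, |ω| = 1100.6139 rpm)

Stage 1 [68T→48T]: ω = 1690.0000×68/48 = 2394.1667 rpm, dir flips to −; running = −2394.1667
Stage 2 [48T→17T]: ω = 2394.1667×48/17 = 6760.0000 rpm, dir flips to +; running = +6760.0000
Stage 3 [86T→86T]: ω = 6760.0000×86/86 = 6760.0000 rpm, dir flips to −; running = −6760.0000
Stage 4 [86T→85T]: ω = 6760.0000×86/85 = 6839.5294 rpm, dir flips to +; running = +6839.5294
Stage 5 [14T→68T]: ω = 6839.5294×14/68 = 1408.1384 rpm, dir flips to −; running = −1408.1384
Stage 6 [68T→87T]: ω = 1408.1384×68/87 = 1100.6139 rpm, dir flips to +; running = +1100.6139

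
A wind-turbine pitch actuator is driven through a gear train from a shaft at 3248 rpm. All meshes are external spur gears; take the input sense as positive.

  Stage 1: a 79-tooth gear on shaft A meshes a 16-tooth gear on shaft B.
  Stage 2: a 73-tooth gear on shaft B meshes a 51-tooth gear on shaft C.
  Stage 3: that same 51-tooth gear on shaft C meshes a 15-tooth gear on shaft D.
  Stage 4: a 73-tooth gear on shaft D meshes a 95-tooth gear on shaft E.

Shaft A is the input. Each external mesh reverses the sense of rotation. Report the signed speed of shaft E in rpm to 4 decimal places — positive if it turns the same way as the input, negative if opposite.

Stage 1 [79T→16T]: ω = 3248.0000×79/16 = 16037.0000 rpm, dir flips to −; running = −16037.0000
Stage 2 [73T→51T]: ω = 16037.0000×73/51 = 22954.9216 rpm, dir flips to +; running = +22954.9216
Stage 3 [51T→15T]: ω = 22954.9216×51/15 = 78046.7333 rpm, dir flips to −; running = −78046.7333
Stage 4 [73T→95T]: ω = 78046.7333×73/95 = 59972.7530 rpm, dir flips to +; running = +59972.7530

+59972.7530 rpm (same as input, |ω| = 59972.7530 rpm)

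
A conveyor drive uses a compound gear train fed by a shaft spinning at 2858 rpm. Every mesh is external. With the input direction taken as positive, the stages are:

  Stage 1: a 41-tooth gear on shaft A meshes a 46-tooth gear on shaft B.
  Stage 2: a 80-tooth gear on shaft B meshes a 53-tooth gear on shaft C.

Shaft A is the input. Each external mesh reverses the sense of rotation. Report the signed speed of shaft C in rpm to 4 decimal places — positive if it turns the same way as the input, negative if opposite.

+3845.0533 rpm (same as input, |ω| = 3845.0533 rpm)

Stage 1 [41T→46T]: ω = 2858.0000×41/46 = 2547.3478 rpm, dir flips to −; running = −2547.3478
Stage 2 [80T→53T]: ω = 2547.3478×80/53 = 3845.0533 rpm, dir flips to +; running = +3845.0533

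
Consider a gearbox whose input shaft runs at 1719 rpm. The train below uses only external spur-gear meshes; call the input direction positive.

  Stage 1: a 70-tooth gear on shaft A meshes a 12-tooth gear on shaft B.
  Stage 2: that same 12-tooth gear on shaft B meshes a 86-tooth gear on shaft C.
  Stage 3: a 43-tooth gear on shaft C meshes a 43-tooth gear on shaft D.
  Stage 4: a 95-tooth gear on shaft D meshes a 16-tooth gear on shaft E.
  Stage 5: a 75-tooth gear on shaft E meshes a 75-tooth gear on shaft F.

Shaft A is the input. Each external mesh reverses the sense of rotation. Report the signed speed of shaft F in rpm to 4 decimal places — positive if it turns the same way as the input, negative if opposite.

-8307.6672 rpm (opposite to input, |ω| = 8307.6672 rpm)

Stage 1 [70T→12T]: ω = 1719.0000×70/12 = 10027.5000 rpm, dir flips to −; running = −10027.5000
Stage 2 [12T→86T]: ω = 10027.5000×12/86 = 1399.1860 rpm, dir flips to +; running = +1399.1860
Stage 3 [43T→43T]: ω = 1399.1860×43/43 = 1399.1860 rpm, dir flips to −; running = −1399.1860
Stage 4 [95T→16T]: ω = 1399.1860×95/16 = 8307.6672 rpm, dir flips to +; running = +8307.6672
Stage 5 [75T→75T]: ω = 8307.6672×75/75 = 8307.6672 rpm, dir flips to −; running = −8307.6672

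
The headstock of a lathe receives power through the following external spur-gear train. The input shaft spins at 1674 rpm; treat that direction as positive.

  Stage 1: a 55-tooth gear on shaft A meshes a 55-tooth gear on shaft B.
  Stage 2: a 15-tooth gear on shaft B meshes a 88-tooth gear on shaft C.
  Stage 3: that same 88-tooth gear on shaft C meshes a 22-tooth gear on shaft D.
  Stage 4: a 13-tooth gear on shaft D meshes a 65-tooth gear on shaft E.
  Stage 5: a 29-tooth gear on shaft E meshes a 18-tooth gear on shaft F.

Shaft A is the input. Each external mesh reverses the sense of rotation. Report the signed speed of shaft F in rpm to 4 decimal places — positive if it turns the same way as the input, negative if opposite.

-367.7727 rpm (opposite to input, |ω| = 367.7727 rpm)

Stage 1 [55T→55T]: ω = 1674.0000×55/55 = 1674.0000 rpm, dir flips to −; running = −1674.0000
Stage 2 [15T→88T]: ω = 1674.0000×15/88 = 285.3409 rpm, dir flips to +; running = +285.3409
Stage 3 [88T→22T]: ω = 285.3409×88/22 = 1141.3636 rpm, dir flips to −; running = −1141.3636
Stage 4 [13T→65T]: ω = 1141.3636×13/65 = 228.2727 rpm, dir flips to +; running = +228.2727
Stage 5 [29T→18T]: ω = 228.2727×29/18 = 367.7727 rpm, dir flips to −; running = −367.7727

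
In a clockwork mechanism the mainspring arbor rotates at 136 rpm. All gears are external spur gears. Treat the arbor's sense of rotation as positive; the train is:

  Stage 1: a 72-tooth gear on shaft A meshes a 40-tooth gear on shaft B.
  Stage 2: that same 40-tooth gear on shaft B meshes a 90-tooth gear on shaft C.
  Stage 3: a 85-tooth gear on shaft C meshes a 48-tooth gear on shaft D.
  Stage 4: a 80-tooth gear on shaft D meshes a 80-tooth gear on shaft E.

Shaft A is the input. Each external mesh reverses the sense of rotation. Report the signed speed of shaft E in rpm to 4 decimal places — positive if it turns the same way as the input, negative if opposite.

+192.6667 rpm (same as input, |ω| = 192.6667 rpm)

Stage 1 [72T→40T]: ω = 136.0000×72/40 = 244.8000 rpm, dir flips to −; running = −244.8000
Stage 2 [40T→90T]: ω = 244.8000×40/90 = 108.8000 rpm, dir flips to +; running = +108.8000
Stage 3 [85T→48T]: ω = 108.8000×85/48 = 192.6667 rpm, dir flips to −; running = −192.6667
Stage 4 [80T→80T]: ω = 192.6667×80/80 = 192.6667 rpm, dir flips to +; running = +192.6667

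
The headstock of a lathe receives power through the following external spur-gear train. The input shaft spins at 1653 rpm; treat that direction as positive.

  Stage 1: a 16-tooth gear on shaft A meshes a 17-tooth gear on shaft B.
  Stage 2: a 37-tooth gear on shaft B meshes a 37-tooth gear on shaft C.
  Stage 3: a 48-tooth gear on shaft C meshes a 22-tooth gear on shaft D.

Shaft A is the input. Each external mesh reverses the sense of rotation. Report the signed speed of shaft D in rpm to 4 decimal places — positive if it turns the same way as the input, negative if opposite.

Stage 1 [16T→17T]: ω = 1653.0000×16/17 = 1555.7647 rpm, dir flips to −; running = −1555.7647
Stage 2 [37T→37T]: ω = 1555.7647×37/37 = 1555.7647 rpm, dir flips to +; running = +1555.7647
Stage 3 [48T→22T]: ω = 1555.7647×48/22 = 3394.3957 rpm, dir flips to −; running = −3394.3957

-3394.3957 rpm (opposite to input, |ω| = 3394.3957 rpm)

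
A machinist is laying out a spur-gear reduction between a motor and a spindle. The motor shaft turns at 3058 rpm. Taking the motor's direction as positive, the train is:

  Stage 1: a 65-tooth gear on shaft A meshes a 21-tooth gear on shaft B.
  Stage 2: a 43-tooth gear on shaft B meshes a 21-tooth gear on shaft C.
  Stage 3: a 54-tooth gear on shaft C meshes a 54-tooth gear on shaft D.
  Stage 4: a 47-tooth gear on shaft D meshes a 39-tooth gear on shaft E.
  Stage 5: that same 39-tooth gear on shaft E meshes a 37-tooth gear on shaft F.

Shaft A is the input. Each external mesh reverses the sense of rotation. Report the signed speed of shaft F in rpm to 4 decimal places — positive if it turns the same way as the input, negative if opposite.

-24619.3645 rpm (opposite to input, |ω| = 24619.3645 rpm)

Stage 1 [65T→21T]: ω = 3058.0000×65/21 = 9465.2381 rpm, dir flips to −; running = −9465.2381
Stage 2 [43T→21T]: ω = 9465.2381×43/21 = 19381.2018 rpm, dir flips to +; running = +19381.2018
Stage 3 [54T→54T]: ω = 19381.2018×54/54 = 19381.2018 rpm, dir flips to −; running = −19381.2018
Stage 4 [47T→39T]: ω = 19381.2018×47/39 = 23356.8330 rpm, dir flips to +; running = +23356.8330
Stage 5 [39T→37T]: ω = 23356.8330×39/37 = 24619.3645 rpm, dir flips to −; running = −24619.3645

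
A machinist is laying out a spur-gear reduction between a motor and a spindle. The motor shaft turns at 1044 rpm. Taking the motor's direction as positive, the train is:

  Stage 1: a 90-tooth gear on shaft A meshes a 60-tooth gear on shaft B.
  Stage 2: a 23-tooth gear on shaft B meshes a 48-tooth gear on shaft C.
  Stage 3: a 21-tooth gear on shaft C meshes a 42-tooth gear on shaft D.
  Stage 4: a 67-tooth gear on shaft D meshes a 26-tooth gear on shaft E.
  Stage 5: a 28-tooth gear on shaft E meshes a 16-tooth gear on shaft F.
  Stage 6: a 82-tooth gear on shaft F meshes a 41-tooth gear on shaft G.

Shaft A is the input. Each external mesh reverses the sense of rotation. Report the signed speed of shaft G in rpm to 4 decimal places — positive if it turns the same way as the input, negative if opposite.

Stage 1 [90T→60T]: ω = 1044.0000×90/60 = 1566.0000 rpm, dir flips to −; running = −1566.0000
Stage 2 [23T→48T]: ω = 1566.0000×23/48 = 750.3750 rpm, dir flips to +; running = +750.3750
Stage 3 [21T→42T]: ω = 750.3750×21/42 = 375.1875 rpm, dir flips to −; running = −375.1875
Stage 4 [67T→26T]: ω = 375.1875×67/26 = 966.8293 rpm, dir flips to +; running = +966.8293
Stage 5 [28T→16T]: ω = 966.8293×28/16 = 1691.9513 rpm, dir flips to −; running = −1691.9513
Stage 6 [82T→41T]: ω = 1691.9513×82/41 = 3383.9026 rpm, dir flips to +; running = +3383.9026

+3383.9026 rpm (same as input, |ω| = 3383.9026 rpm)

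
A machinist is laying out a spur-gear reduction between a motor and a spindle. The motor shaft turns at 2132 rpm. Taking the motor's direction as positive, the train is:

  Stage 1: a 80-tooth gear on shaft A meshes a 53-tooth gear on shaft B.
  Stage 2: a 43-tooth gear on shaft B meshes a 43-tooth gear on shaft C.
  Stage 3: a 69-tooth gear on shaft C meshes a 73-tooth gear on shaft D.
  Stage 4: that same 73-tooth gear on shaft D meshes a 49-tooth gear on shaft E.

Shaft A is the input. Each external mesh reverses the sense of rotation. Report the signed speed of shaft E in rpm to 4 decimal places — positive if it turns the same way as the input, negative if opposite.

Stage 1 [80T→53T]: ω = 2132.0000×80/53 = 3218.1132 rpm, dir flips to −; running = −3218.1132
Stage 2 [43T→43T]: ω = 3218.1132×43/43 = 3218.1132 rpm, dir flips to +; running = +3218.1132
Stage 3 [69T→73T]: ω = 3218.1132×69/73 = 3041.7782 rpm, dir flips to −; running = −3041.7782
Stage 4 [73T→49T]: ω = 3041.7782×73/49 = 4531.6288 rpm, dir flips to +; running = +4531.6288

+4531.6288 rpm (same as input, |ω| = 4531.6288 rpm)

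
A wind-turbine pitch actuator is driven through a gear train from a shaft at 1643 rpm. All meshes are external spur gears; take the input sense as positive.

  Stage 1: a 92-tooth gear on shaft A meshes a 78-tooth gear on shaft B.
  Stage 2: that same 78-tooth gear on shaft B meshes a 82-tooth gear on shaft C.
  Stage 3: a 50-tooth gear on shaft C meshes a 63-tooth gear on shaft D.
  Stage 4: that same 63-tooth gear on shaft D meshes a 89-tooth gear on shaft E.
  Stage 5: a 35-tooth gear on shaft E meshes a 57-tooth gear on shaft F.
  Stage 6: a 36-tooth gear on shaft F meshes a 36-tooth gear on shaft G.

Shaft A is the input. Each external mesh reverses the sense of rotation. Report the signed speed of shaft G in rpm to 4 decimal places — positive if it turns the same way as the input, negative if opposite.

Stage 1 [92T→78T]: ω = 1643.0000×92/78 = 1937.8974 rpm, dir flips to −; running = −1937.8974
Stage 2 [78T→82T]: ω = 1937.8974×78/82 = 1843.3659 rpm, dir flips to +; running = +1843.3659
Stage 3 [50T→63T]: ω = 1843.3659×50/63 = 1462.9888 rpm, dir flips to −; running = −1462.9888
Stage 4 [63T→89T]: ω = 1462.9888×63/89 = 1035.5988 rpm, dir flips to +; running = +1035.5988
Stage 5 [35T→57T]: ω = 1035.5988×35/57 = 635.8940 rpm, dir flips to −; running = −635.8940
Stage 6 [36T→36T]: ω = 635.8940×36/36 = 635.8940 rpm, dir flips to +; running = +635.8940

+635.8940 rpm (same as input, |ω| = 635.8940 rpm)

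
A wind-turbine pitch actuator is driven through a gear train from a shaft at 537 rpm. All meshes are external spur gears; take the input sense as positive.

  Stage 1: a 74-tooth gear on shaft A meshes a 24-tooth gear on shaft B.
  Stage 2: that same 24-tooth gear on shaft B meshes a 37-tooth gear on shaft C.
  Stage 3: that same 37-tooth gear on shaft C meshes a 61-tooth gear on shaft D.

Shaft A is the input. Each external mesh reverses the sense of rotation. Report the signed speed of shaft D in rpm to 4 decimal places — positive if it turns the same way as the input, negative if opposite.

-651.4426 rpm (opposite to input, |ω| = 651.4426 rpm)

Stage 1 [74T→24T]: ω = 537.0000×74/24 = 1655.7500 rpm, dir flips to −; running = −1655.7500
Stage 2 [24T→37T]: ω = 1655.7500×24/37 = 1074.0000 rpm, dir flips to +; running = +1074.0000
Stage 3 [37T→61T]: ω = 1074.0000×37/61 = 651.4426 rpm, dir flips to −; running = −651.4426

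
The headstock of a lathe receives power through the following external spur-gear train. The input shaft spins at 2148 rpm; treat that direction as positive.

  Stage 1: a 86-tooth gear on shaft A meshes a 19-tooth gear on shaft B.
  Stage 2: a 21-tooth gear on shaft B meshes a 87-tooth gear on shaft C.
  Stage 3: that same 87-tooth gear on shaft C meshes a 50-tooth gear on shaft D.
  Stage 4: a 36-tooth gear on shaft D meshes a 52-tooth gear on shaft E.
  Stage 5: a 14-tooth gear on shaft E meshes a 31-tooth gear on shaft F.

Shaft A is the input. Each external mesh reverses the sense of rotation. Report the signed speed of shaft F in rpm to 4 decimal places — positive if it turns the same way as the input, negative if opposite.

-1276.7149 rpm (opposite to input, |ω| = 1276.7149 rpm)

Stage 1 [86T→19T]: ω = 2148.0000×86/19 = 9722.5263 rpm, dir flips to −; running = −9722.5263
Stage 2 [21T→87T]: ω = 9722.5263×21/87 = 2346.8167 rpm, dir flips to +; running = +2346.8167
Stage 3 [87T→50T]: ω = 2346.8167×87/50 = 4083.4611 rpm, dir flips to −; running = −4083.4611
Stage 4 [36T→52T]: ω = 4083.4611×36/52 = 2827.0115 rpm, dir flips to +; running = +2827.0115
Stage 5 [14T→31T]: ω = 2827.0115×14/31 = 1276.7149 rpm, dir flips to −; running = −1276.7149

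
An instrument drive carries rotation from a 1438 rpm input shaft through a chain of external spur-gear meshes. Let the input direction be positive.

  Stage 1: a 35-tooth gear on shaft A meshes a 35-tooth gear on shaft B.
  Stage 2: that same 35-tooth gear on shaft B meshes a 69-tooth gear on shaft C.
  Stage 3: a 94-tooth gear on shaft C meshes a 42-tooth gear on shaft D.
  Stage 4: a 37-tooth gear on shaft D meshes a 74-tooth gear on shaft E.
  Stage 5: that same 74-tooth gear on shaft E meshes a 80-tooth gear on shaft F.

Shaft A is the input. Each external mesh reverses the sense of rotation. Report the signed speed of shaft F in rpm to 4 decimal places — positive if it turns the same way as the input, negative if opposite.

-755.0368 rpm (opposite to input, |ω| = 755.0368 rpm)

Stage 1 [35T→35T]: ω = 1438.0000×35/35 = 1438.0000 rpm, dir flips to −; running = −1438.0000
Stage 2 [35T→69T]: ω = 1438.0000×35/69 = 729.4203 rpm, dir flips to +; running = +729.4203
Stage 3 [94T→42T]: ω = 729.4203×94/42 = 1632.5121 rpm, dir flips to −; running = −1632.5121
Stage 4 [37T→74T]: ω = 1632.5121×37/74 = 816.2560 rpm, dir flips to +; running = +816.2560
Stage 5 [74T→80T]: ω = 816.2560×74/80 = 755.0368 rpm, dir flips to −; running = −755.0368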